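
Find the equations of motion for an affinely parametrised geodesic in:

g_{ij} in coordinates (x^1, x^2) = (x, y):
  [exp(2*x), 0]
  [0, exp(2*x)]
Geodesic equation: d^2x^k/dλ^2 + Γ^k_{ij} (dx^i/dλ)(dx^j/dλ) = 0.
Non-zero Christoffel symbols:
Γ^x_{x x} = 1
Γ^x_{y y} = -1
Γ^y_{x y} = 1
Substituting (the symmetric pair Γ^k_{ij}, Γ^k_{ji} combines into a factor 2):
d^2x/dλ^2 + (dx/dλ)^2 - (dy/dλ)^2 = 0
d^2y/dλ^2 + 2 (dx/dλ)(dy/dλ) = 0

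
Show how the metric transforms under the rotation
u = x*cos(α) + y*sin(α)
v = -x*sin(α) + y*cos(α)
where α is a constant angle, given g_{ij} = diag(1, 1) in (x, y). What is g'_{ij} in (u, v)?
Invert the transformation: x = u*cos(α) - v*sin(α), y = u*sin(α) + v*cos(α)
g'_{ij} = (∂x^k/∂x'^i)(∂x^l/∂x'^j) g_{kl}; with g_{kl} = δ_{kl} this is Σ_k (∂x^k/∂x'^i)(∂x^k/∂x'^j).
Jacobian: ∂x/∂u = cos(α), ∂x/∂v = -sin(α), ∂y/∂u = sin(α), ∂y/∂v = cos(α)
g'_{uu} = (cos(α))(cos(α)) + (sin(α))(sin(α)) = 1
g'_{uv} = (cos(α))(-sin(α)) + (sin(α))(cos(α)) = 0
g'_{vv} = (-sin(α))(-sin(α)) + (cos(α))(cos(α)) = 1
g'_{ij} = diag(1, 1)
The Euclidean metric is invariant under rotations.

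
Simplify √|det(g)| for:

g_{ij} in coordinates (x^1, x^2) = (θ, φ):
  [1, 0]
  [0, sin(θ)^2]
det(g) = sin(θ)^2
√|det(g)| = sin(θ) (taking 0 < θ < π so that |sin(θ)| = sin(θ))
Volume element: dV = sin(θ) dθ dφ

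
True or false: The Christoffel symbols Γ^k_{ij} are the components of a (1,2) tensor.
Under a change of coordinates Γ picks up an inhomogeneous term ∂²x/∂x'∂x'; e.g. Γ = 0 in Cartesian coordinates but Γ^r_{θθ} = -r in polar coordinates on the same flat plane.
False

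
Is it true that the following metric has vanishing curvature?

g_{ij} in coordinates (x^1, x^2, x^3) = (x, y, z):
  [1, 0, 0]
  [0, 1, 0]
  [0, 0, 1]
All metric components are constant, so every Christoffel symbol vanishes and R^i_{jkl} = 0.
Yes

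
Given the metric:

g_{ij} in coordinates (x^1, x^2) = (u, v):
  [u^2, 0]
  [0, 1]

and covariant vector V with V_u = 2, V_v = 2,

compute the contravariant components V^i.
Inverse metric (diagonal): g^{uu} = 1/u^2, g^{vv} = 1
V^i = g^{ij} V_j:
V^u = (1/u^2)(2) + (0)(2) = 2/u^2
V^v = (0)(2) + (1)(2) = 2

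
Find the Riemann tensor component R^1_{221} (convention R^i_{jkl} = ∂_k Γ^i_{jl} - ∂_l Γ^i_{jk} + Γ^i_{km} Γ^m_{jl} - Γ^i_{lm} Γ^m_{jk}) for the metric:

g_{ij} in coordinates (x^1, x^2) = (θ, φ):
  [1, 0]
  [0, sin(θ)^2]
Non-zero Christoffel symbols (Γ^k_{ij} = Γ^k_{ji}):
Γ^θ_{φ φ} = -sin(2*θ)/2
Γ^φ_{θ φ} = 1/tan(θ)
R^θ_{φ φ θ} = ∂_φ Γ^θ_{φ θ} - ∂_θ Γ^θ_{φ φ} + Γ^θ_{φ m} Γ^m_{φ θ} - Γ^θ_{θ m} Γ^m_{φ φ}
  = (0) - (-cos(2*θ)) + (-cos(θ)^2) - (0) = -sin(θ)^2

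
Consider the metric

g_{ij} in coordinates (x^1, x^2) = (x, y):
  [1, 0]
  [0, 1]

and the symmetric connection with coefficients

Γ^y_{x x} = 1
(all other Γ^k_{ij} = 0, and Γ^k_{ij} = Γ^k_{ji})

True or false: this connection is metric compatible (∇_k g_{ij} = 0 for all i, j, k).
Using ∇_k g_{ij} = ∂_k g_{ij} - Γ^m_{ki} g_{mj} - Γ^m_{kj} g_{im}:
∇_x g_{xy} = (0) - (1) - (0) = -1 ≠ 0
So the connection is not metric compatible (it is not the Levi-Civita connection).
False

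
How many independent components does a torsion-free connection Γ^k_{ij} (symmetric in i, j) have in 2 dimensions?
Γ^k_{ij} has n choices for the upper index and n(n+1)/2 independent symmetric lower index pairs.
Total = 2 × 2×3/2 = 2 × 3 = 6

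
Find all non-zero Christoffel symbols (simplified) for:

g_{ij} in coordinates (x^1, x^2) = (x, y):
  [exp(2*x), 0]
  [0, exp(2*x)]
Using Γ^k_{ij} = (1/2) g^{km} (∂_i g_{mj} + ∂_j g_{mi} - ∂_m g_{ij}); the metric is diagonal, so only the m = k term contributes.
Non-zero symbols (using the symmetry Γ^k_{ij} = Γ^k_{ji}):
Γ^x_{x x} = (1/2) g^{xx} (∂_x g_{xx} + ∂_x g_{xx} - ∂_x g_{xx}) = (1/2)(exp(-2*x))((2*exp(2*x)) + (2*exp(2*x)) - (2*exp(2*x))) = 1
Γ^x_{y y} = (1/2) g^{xx} (∂_y g_{xy} + ∂_y g_{xy} - ∂_x g_{yy}) = (1/2)(exp(-2*x))((0) + (0) - (2*exp(2*x))) = -1
Γ^y_{x y} = (1/2) g^{yy} (∂_x g_{yy} + ∂_y g_{yx} - ∂_y g_{xy}) = (1/2)(exp(-2*x))((2*exp(2*x)) + (0) - (0)) = 1
All other Christoffel symbols are zero.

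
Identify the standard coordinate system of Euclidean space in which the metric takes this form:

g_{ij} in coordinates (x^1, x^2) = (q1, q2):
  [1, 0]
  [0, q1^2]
The line element ds^2 = dq1^2 + q1^2 dq2^2 is dr^2 + r^2 dθ^2 with q1 = r, q2 = θ.
polar coordinates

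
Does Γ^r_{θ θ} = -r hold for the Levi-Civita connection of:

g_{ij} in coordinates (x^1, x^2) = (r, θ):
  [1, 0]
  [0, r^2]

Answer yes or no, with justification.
Γ^r_{θ θ} = (1/2) g^{rr} (∂_θ g_{rθ} + ∂_θ g_{rθ} - ∂_r g_{θθ}) = (1/2)(1)((0) + (0) - (2*r)) = -r
This equals the proposed value -r.
Yes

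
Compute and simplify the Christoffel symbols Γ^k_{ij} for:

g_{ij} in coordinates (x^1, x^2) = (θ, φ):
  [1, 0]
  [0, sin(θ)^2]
Using Γ^k_{ij} = (1/2) g^{km} (∂_i g_{mj} + ∂_j g_{mi} - ∂_m g_{ij}); the metric is diagonal, so only the m = k term contributes.
Non-zero symbols (using the symmetry Γ^k_{ij} = Γ^k_{ji}):
Γ^θ_{φ φ} = (1/2) g^{θθ} (∂_φ g_{θφ} + ∂_φ g_{θφ} - ∂_θ g_{φφ}) = (1/2)(1)((0) + (0) - (sin(2*θ))) = -sin(2*θ)/2
Γ^φ_{θ φ} = (1/2) g^{φφ} (∂_θ g_{φφ} + ∂_φ g_{φθ} - ∂_φ g_{θφ}) = (1/2)(1/sin(θ)^2)((sin(2*θ)) + (0) - (0)) = 1/tan(θ)
All other Christoffel symbols are zero.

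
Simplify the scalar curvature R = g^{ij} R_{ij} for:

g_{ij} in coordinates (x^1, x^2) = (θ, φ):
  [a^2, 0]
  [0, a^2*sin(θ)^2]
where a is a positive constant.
Non-zero Christoffel symbols (Γ^k_{ij} = Γ^k_{ji}):
Γ^θ_{φ φ} = -sin(2*θ)/2
Γ^φ_{θ φ} = 1/tan(θ)
Ricci tensor (R_{ij} = R^k_{ikj}): R_{θθ} = 1, R_{θφ} = 0, R_{φφ} = sin(θ)^2
Inverse metric: g^{θθ} = 1/a^2, g^{φφ} = 1/(a^2*sin(θ)^2)
R = g^{ij} R_{ij} = (1/a^2)(1) + (1/(a^2*sin(θ)^2))(sin(θ)^2) = 2/a^2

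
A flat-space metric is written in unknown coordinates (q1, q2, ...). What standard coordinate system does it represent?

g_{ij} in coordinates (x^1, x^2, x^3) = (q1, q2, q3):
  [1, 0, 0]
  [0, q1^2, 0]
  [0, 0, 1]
The line element ds^2 = dq1^2 + q1^2 dq2^2 + dq3^2 is dr^2 + r^2 dθ^2 + dz^2 with q1 = r, q2 = θ, q3 = z.
cylindrical coordinates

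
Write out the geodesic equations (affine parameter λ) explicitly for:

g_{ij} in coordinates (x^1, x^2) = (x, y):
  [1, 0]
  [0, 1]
Geodesic equation: d^2x^k/dλ^2 + Γ^k_{ij} (dx^i/dλ)(dx^j/dλ) = 0.
All Christoffel symbols vanish, so the geodesics are straight lines:
d^2x/dλ^2 = 0
d^2y/dλ^2 = 0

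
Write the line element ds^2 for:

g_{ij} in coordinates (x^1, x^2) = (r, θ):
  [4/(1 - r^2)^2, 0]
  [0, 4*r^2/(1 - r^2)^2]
ds^2 = g_{ij} dx^i dx^j; only the non-zero components contribute.
ds^2 = (4/(1 - r^2)^2) dr^2 + (4*r^2/(1 - r^2)^2) dθ^2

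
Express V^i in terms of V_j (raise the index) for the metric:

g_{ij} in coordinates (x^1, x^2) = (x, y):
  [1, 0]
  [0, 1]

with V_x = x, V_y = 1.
Inverse metric (diagonal): g^{xx} = 1, g^{yy} = 1
V^i = g^{ij} V_j:
V^x = (1)(x) + (0)(1) = x
V^y = (0)(x) + (1)(1) = 1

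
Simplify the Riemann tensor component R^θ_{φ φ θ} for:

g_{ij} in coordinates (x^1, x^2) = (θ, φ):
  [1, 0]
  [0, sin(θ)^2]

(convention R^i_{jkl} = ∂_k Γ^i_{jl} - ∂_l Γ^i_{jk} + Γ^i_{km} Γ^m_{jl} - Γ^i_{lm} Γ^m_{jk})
Non-zero Christoffel symbols (Γ^k_{ij} = Γ^k_{ji}):
Γ^θ_{φ φ} = -sin(2*θ)/2
Γ^φ_{θ φ} = 1/tan(θ)
R^θ_{φ φ θ} = ∂_φ Γ^θ_{φ θ} - ∂_θ Γ^θ_{φ φ} + Γ^θ_{φ m} Γ^m_{φ θ} - Γ^θ_{θ m} Γ^m_{φ φ}
  = (0) - (-cos(2*θ)) + (-cos(θ)^2) - (0) = -sin(θ)^2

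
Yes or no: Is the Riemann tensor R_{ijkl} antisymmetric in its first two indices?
R_{ijkl} = -R_{jikl} (follows from metric compatibility).
Yes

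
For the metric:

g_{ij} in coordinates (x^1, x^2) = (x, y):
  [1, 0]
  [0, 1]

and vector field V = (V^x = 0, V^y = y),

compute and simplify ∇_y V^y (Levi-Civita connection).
All Christoffel symbols are zero.
∇_y V^y = ∂_y V^y + Γ^y_{y j} V^j
  = (1) + (0)(0) + (0)(y)
  = 1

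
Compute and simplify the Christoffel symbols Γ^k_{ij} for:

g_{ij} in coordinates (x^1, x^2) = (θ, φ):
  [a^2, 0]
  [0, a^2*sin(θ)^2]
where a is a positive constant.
Using Γ^k_{ij} = (1/2) g^{km} (∂_i g_{mj} + ∂_j g_{mi} - ∂_m g_{ij}); the metric is diagonal, so only the m = k term contributes.
Non-zero symbols (using the symmetry Γ^k_{ij} = Γ^k_{ji}):
Γ^θ_{φ φ} = (1/2) g^{θθ} (∂_φ g_{θφ} + ∂_φ g_{θφ} - ∂_θ g_{φφ}) = (1/2)(1/a^2)((0) + (0) - (a^2*sin(2*θ))) = -sin(2*θ)/2
Γ^φ_{θ φ} = (1/2) g^{φφ} (∂_θ g_{φφ} + ∂_φ g_{φθ} - ∂_φ g_{θφ}) = (1/2)(1/(a^2*sin(θ)^2))((a^2*sin(2*θ)) + (0) - (0)) = 1/tan(θ)
All other Christoffel symbols are zero.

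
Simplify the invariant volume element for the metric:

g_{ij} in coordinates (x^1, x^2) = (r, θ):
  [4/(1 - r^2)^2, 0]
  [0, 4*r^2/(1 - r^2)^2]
det(g) = 16*r^2/(1 - r^2)^4
√|det(g)| = 4*r/(r^2 - 1)^2
Volume element: dV = 4*r/(r^2 - 1)^2 dr dθ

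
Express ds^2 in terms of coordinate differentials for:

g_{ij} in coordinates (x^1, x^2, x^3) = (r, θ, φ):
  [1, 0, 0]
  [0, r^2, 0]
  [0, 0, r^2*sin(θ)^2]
ds^2 = g_{ij} dx^i dx^j; only the non-zero components contribute.
ds^2 = dr^2 + r^2 dθ^2 + r^2*sin(θ)^2 dφ^2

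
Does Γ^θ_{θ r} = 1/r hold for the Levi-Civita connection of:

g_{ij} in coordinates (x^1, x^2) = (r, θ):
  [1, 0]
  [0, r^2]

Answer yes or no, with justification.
Γ^θ_{θ r} = (1/2) g^{θθ} (∂_θ g_{θr} + ∂_r g_{θθ} - ∂_θ g_{θr}) = (1/2)(1/r^2)((0) + (2*r) - (0)) = 1/r
This equals the proposed value 1/r.
Yes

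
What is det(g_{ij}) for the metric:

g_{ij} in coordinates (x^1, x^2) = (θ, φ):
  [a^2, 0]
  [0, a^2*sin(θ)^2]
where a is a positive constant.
For a 2×2 metric: det(g) = g_{11}·g_{22} - g_{12}·g_{21}
= (a^2)·(a^2*sin(θ)^2) - (0)·(0)
= a^4*sin(θ)^2 - 0
det(g) = a^4*sin(θ)^2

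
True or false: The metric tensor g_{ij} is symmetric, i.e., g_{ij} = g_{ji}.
By definition the metric is a symmetric bilinear form, g_{ij} = g_{ji}.
True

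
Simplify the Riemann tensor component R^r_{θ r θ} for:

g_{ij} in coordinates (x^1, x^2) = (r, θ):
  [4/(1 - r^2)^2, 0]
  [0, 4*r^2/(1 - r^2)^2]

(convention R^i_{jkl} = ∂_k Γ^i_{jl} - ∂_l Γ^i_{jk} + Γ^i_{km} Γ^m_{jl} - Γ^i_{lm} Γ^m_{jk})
Non-zero Christoffel symbols (Γ^k_{ij} = Γ^k_{ji}):
Γ^r_{r r} = 2*r/(1 - r^2)
Γ^r_{θ θ} = (r^3 + r)/(r^2 - 1)
Γ^θ_{r θ} = (-r^2 - 1)/(r^3 - r)
R^r_{θ r θ} = ∂_r Γ^r_{θ θ} - ∂_θ Γ^r_{θ r} + Γ^r_{r m} Γ^m_{θ θ} - Γ^r_{θ m} Γ^m_{θ r}
  = ((r^4 - 4*r^2 - 1)/(r^2 - 1)^2) - (0) + (-2*r^2*(r^2 + 1)/(r^2 - 1)^2) - (-(r^2 + 1)^2/(r^2 - 1)^2) = -4*r^2/(r^2 - 1)^2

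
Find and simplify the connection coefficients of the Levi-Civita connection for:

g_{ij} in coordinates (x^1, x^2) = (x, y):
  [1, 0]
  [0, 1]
Using Γ^k_{ij} = (1/2) g^{km} (∂_i g_{mj} + ∂_j g_{mi} - ∂_m g_{ij}); the metric is diagonal, so only the m = k term contributes.
Every metric component is constant, so all ∂_m g_{ij} = 0 and every Christoffel symbol vanishes.
All Christoffel symbols are zero.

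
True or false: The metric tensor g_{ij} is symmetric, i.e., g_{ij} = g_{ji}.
By definition the metric is a symmetric bilinear form, g_{ij} = g_{ji}.
True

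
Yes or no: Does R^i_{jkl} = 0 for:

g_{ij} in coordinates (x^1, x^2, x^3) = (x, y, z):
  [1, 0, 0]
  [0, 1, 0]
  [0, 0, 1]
All metric components are constant, so every Christoffel symbol vanishes and R^i_{jkl} = 0.
Yes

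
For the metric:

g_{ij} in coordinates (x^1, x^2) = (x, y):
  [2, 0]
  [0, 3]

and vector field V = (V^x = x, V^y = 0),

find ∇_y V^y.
All Christoffel symbols are zero.
∇_y V^y = ∂_y V^y + Γ^y_{y j} V^j
  = (0) + (0)(x) + (0)(0)
  = 0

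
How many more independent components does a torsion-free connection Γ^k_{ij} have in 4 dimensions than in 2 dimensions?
Independent components in n dimensions: n × n(n+1)/2 = n^2(n+1)/2.
4D: 4 × 10 = 40
2D: 2 × 3 = 6
Difference = 40 - 6 = 34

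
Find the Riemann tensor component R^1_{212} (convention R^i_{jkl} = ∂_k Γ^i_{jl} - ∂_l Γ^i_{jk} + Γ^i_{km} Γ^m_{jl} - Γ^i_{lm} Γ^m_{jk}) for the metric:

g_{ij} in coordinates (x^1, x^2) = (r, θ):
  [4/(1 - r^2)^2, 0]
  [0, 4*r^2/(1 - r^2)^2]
Non-zero Christoffel symbols (Γ^k_{ij} = Γ^k_{ji}):
Γ^r_{r r} = 2*r/(1 - r^2)
Γ^r_{θ θ} = (r^3 + r)/(r^2 - 1)
Γ^θ_{r θ} = (-r^2 - 1)/(r^3 - r)
R^r_{θ r θ} = ∂_r Γ^r_{θ θ} - ∂_θ Γ^r_{θ r} + Γ^r_{r m} Γ^m_{θ θ} - Γ^r_{θ m} Γ^m_{θ r}
  = ((r^4 - 4*r^2 - 1)/(r^2 - 1)^2) - (0) + (-2*r^2*(r^2 + 1)/(r^2 - 1)^2) - (-(r^2 + 1)^2/(r^2 - 1)^2) = -4*r^2/(r^2 - 1)^2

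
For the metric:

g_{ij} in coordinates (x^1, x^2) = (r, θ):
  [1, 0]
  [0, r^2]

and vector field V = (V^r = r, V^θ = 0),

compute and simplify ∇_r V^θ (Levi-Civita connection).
Non-zero Christoffel symbols:
Γ^r_{θ θ} = -r
Γ^θ_{r θ} = 1/r
∇_r V^θ = ∂_r V^θ + Γ^θ_{r j} V^j
  = (0) + (0)(r) + (1/r)(0)
  = 0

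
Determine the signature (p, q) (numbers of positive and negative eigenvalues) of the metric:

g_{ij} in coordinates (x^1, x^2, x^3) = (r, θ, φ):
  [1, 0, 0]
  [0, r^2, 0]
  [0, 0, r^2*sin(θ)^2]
The metric is diagonal, so its eigenvalues are the diagonal entries: 1, r^2, r^2*sin(θ)^2 (at a generic point, where coordinate-dependent entries are positive).
3 positive, 0 negative.
(3, 0) - Riemannian (positive definite)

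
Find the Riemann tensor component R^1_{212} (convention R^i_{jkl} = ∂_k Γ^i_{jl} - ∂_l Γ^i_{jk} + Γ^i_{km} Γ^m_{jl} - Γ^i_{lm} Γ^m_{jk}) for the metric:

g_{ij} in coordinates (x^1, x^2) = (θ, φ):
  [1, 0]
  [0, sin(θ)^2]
Non-zero Christoffel symbols (Γ^k_{ij} = Γ^k_{ji}):
Γ^θ_{φ φ} = -sin(2*θ)/2
Γ^φ_{θ φ} = 1/tan(θ)
R^θ_{φ θ φ} = ∂_θ Γ^θ_{φ φ} - ∂_φ Γ^θ_{φ θ} + Γ^θ_{θ m} Γ^m_{φ φ} - Γ^θ_{φ m} Γ^m_{φ θ}
  = (-cos(2*θ)) - (0) + (0) - (-cos(θ)^2) = sin(θ)^2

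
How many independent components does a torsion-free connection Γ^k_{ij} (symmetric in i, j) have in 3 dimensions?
Γ^k_{ij} has n choices for the upper index and n(n+1)/2 independent symmetric lower index pairs.
Total = 3 × 3×4/2 = 3 × 6 = 18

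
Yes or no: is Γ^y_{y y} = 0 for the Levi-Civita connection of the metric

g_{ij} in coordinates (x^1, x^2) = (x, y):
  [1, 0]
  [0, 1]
Γ^y_{y y} = (1/2) g^{yy} (∂_y g_{yy} + ∂_y g_{yy} - ∂_y g_{yy}) = (1/2)(1)((0) + (0) - (0)) = 0
This equals the proposed value 0.
Yes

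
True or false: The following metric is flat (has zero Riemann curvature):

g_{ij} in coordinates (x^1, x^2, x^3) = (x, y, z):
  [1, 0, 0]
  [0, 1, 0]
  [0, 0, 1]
All metric components are constant, so every Christoffel symbol vanishes and R^i_{jkl} = 0.
True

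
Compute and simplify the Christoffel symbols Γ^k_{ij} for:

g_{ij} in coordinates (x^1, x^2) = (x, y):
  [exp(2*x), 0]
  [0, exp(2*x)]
Using Γ^k_{ij} = (1/2) g^{km} (∂_i g_{mj} + ∂_j g_{mi} - ∂_m g_{ij}); the metric is diagonal, so only the m = k term contributes.
Non-zero symbols (using the symmetry Γ^k_{ij} = Γ^k_{ji}):
Γ^x_{x x} = (1/2) g^{xx} (∂_x g_{xx} + ∂_x g_{xx} - ∂_x g_{xx}) = (1/2)(exp(-2*x))((2*exp(2*x)) + (2*exp(2*x)) - (2*exp(2*x))) = 1
Γ^x_{y y} = (1/2) g^{xx} (∂_y g_{xy} + ∂_y g_{xy} - ∂_x g_{yy}) = (1/2)(exp(-2*x))((0) + (0) - (2*exp(2*x))) = -1
Γ^y_{x y} = (1/2) g^{yy} (∂_x g_{yy} + ∂_y g_{yx} - ∂_y g_{xy}) = (1/2)(exp(-2*x))((2*exp(2*x)) + (0) - (0)) = 1
All other Christoffel symbols are zero.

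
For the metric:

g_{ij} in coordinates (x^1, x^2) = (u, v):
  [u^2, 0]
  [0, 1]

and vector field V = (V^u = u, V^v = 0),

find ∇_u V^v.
Non-zero Christoffel symbols:
Γ^u_{u u} = 1/u
∇_u V^v = ∂_u V^v + Γ^v_{u j} V^j
  = (0) + (0)(u) + (0)(0)
  = 0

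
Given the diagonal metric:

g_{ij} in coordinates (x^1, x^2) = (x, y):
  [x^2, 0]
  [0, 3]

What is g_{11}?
With x^1 = x, x^2 = y, g_{11} = g_{xx} is the row-1, column-1 entry of the matrix.
g_{11} = x^2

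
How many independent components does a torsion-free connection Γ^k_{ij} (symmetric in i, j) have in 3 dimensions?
Γ^k_{ij} has n choices for the upper index and n(n+1)/2 independent symmetric lower index pairs.
Total = 3 × 3×4/2 = 3 × 6 = 18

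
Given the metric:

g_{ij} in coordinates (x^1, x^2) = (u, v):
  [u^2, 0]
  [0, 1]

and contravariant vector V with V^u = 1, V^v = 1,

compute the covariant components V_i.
V_i = g_{ij} V^j:
V_u = (u^2)(1) + (0)(1) = u^2
V_v = (0)(1) + (1)(1) = 1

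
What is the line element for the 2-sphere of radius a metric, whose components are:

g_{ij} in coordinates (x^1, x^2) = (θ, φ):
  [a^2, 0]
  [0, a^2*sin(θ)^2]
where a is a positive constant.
ds^2 = g_{ij} dx^i dx^j; only the non-zero components contribute.
ds^2 = a^2 dθ^2 + a^2*sin(θ)^2 dφ^2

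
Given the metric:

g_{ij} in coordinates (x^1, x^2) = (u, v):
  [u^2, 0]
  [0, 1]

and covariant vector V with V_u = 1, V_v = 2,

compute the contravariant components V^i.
Inverse metric (diagonal): g^{uu} = 1/u^2, g^{vv} = 1
V^i = g^{ij} V_j:
V^u = (1/u^2)(1) + (0)(2) = 1/u^2
V^v = (0)(1) + (1)(2) = 2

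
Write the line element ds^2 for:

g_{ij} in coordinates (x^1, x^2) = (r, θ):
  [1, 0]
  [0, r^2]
ds^2 = g_{ij} dx^i dx^j; only the non-zero components contribute.
ds^2 = dr^2 + r^2 dθ^2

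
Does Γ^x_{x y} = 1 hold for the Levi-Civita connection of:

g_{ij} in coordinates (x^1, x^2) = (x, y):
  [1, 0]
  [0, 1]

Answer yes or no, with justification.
Γ^x_{x y} = (1/2) g^{xx} (∂_x g_{xy} + ∂_y g_{xx} - ∂_x g_{xy}) = (1/2)(1)((0) + (0) - (0)) = 0
This differs from the proposed value 1.
No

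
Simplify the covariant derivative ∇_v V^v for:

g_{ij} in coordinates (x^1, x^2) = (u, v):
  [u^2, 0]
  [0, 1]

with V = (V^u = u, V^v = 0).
Non-zero Christoffel symbols:
Γ^u_{u u} = 1/u
∇_v V^v = ∂_v V^v + Γ^v_{v j} V^j
  = (0) + (0)(u) + (0)(0)
  = 0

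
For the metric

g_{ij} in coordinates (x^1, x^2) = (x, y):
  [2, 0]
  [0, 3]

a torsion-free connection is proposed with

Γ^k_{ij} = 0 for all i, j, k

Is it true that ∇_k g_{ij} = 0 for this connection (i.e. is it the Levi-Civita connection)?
Using ∇_k g_{ij} = ∂_k g_{ij} - Γ^m_{ki} g_{mj} - Γ^m_{kj} g_{im}:
e.g. ∇_y g_{xy} = (0) - (0) - (0) = 0
Every component ∇_k g_{ij} vanishes: the connection is metric compatible.
Yes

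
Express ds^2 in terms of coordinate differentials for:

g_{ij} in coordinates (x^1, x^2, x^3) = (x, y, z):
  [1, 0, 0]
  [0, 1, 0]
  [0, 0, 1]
ds^2 = g_{ij} dx^i dx^j; only the non-zero components contribute.
ds^2 = dx^2 + dy^2 + dz^2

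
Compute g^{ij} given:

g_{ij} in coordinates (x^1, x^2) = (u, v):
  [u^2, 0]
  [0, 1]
The metric is diagonal, so g^{ij} is diagonal with entries 1/g_{ii}: diag(1/(u^2), 1).
g^{ij}:
  [1/u^2, 0]
  [0, 1]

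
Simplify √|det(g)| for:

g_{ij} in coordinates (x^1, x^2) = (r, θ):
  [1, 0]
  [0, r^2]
det(g) = r^2
√|det(g)| = r
Volume element: dV = r dr dθ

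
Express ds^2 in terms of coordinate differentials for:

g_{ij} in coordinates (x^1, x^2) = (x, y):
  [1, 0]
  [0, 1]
ds^2 = g_{ij} dx^i dx^j; only the non-zero components contribute.
ds^2 = dx^2 + dy^2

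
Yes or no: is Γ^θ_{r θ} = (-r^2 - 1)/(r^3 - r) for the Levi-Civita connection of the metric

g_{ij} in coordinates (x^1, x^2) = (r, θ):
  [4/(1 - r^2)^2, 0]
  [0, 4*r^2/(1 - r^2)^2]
Γ^θ_{r θ} = (1/2) g^{θθ} (∂_r g_{θθ} + ∂_θ g_{θr} - ∂_θ g_{rθ}) = (1/2)((1 - r^2)^2/(4*r^2))((-8*(r^3 + r)/(r^2 - 1)^3) + (0) - (0)) = (-r^2 - 1)/(r^3 - r)
This equals the proposed value (-r^2 - 1)/(r^3 - r).
Yes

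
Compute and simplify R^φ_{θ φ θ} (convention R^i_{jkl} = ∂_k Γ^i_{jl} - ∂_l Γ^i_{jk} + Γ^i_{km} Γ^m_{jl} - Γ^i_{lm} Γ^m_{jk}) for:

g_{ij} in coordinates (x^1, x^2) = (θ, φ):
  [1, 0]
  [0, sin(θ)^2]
Non-zero Christoffel symbols (Γ^k_{ij} = Γ^k_{ji}):
Γ^θ_{φ φ} = -sin(2*θ)/2
Γ^φ_{θ φ} = 1/tan(θ)
R^φ_{θ φ θ} = ∂_φ Γ^φ_{θ θ} - ∂_θ Γ^φ_{θ φ} + Γ^φ_{φ m} Γ^m_{θ θ} - Γ^φ_{θ m} Γ^m_{θ φ}
  = (0) - (-1/sin(θ)^2) + (0) - (1/tan(θ)^2) = 1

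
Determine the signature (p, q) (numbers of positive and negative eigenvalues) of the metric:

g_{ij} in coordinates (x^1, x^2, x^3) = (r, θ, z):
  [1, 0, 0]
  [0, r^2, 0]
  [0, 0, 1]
The metric is diagonal, so its eigenvalues are the diagonal entries: 1, r^2, 1 (at a generic point, where coordinate-dependent entries are positive).
3 positive, 0 negative.
(3, 0) - Riemannian (positive definite)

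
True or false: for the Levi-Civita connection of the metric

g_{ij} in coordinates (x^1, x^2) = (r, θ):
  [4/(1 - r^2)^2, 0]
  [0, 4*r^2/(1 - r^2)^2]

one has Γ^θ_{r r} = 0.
Γ^θ_{r r} = (1/2) g^{θθ} (∂_r g_{θr} + ∂_r g_{θr} - ∂_θ g_{rr}) = (1/2)((1 - r^2)^2/(4*r^2))((0) + (0) - (0)) = 0
This equals the proposed value 0.
True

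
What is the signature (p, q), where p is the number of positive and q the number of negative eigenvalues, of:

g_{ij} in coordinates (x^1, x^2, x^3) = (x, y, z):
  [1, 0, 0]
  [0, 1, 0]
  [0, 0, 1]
The metric is diagonal, so its eigenvalues are the diagonal entries: 1, 1, 1 (at a generic point, where coordinate-dependent entries are positive).
3 positive, 0 negative.
(3, 0) - Riemannian (positive definite)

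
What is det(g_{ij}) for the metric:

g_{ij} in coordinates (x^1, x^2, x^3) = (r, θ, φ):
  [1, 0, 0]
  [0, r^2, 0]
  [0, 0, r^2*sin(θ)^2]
Diagonal metric: det(g) = g_{11}·g_{22}·g_{33}
= (1)·(r^2)·(r^2*sin(θ)^2)
det(g) = r^4*sin(θ)^2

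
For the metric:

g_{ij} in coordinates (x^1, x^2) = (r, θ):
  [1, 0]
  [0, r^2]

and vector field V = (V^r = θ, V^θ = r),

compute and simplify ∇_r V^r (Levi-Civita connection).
Non-zero Christoffel symbols:
Γ^r_{θ θ} = -r
Γ^θ_{r θ} = 1/r
∇_r V^r = ∂_r V^r + Γ^r_{r j} V^j
  = (0) + (0)(θ) + (0)(r)
  = 0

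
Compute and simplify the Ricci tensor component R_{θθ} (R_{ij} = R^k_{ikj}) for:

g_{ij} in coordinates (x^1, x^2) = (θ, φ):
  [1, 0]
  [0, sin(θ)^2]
Non-zero Christoffel symbols (Γ^k_{ij} = Γ^k_{ji}):
Γ^θ_{φ φ} = -sin(2*θ)/2
Γ^φ_{θ φ} = 1/tan(θ)
R^θ_{θ θ θ} = 0 (a repeated index in an antisymmetric pair)
R^φ_{θ φ θ} = ∂_φ Γ^φ_{θ θ} - ∂_θ Γ^φ_{θ φ} + Γ^φ_{φ m} Γ^m_{θ θ} - Γ^φ_{θ m} Γ^m_{θ φ}
  = (0) - (-1/sin(θ)^2) + (0) - (1/tan(θ)^2) = 1
R_{θθ} = R^θ_{θ θ θ} + R^φ_{θ φ θ} = (0) + (1) = 1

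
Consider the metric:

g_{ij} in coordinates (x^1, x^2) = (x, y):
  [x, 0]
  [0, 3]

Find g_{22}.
With x^1 = x, x^2 = y, g_{22} = g_{yy} is the row-2, column-2 entry of the matrix.
g_{22} = 3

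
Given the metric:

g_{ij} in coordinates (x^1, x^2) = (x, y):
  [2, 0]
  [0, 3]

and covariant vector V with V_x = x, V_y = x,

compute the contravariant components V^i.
Inverse metric (diagonal): g^{xx} = 1/2, g^{yy} = 1/3
V^i = g^{ij} V_j:
V^x = (1/2)(x) + (0)(x) = x/2
V^y = (0)(x) + (1/3)(x) = x/3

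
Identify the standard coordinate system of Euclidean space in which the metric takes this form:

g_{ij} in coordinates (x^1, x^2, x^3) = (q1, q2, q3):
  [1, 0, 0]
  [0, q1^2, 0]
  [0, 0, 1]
The line element ds^2 = dq1^2 + q1^2 dq2^2 + dq3^2 is dr^2 + r^2 dθ^2 + dz^2 with q1 = r, q2 = θ, q3 = z.
cylindrical coordinates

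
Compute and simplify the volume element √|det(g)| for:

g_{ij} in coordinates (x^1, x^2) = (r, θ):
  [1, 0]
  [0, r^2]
det(g) = r^2
√|det(g)| = r
Volume element: dV = r dr dθ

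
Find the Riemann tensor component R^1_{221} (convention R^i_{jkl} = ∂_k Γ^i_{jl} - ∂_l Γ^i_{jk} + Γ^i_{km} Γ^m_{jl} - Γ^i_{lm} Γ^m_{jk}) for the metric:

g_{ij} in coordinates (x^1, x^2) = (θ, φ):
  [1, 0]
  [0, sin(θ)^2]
Non-zero Christoffel symbols (Γ^k_{ij} = Γ^k_{ji}):
Γ^θ_{φ φ} = -sin(2*θ)/2
Γ^φ_{θ φ} = 1/tan(θ)
R^θ_{φ φ θ} = ∂_φ Γ^θ_{φ θ} - ∂_θ Γ^θ_{φ φ} + Γ^θ_{φ m} Γ^m_{φ θ} - Γ^θ_{θ m} Γ^m_{φ φ}
  = (0) - (-cos(2*θ)) + (-cos(θ)^2) - (0) = -sin(θ)^2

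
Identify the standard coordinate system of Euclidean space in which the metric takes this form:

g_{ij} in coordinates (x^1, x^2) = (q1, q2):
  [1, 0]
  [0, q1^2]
The line element ds^2 = dq1^2 + q1^2 dq2^2 is dr^2 + r^2 dθ^2 with q1 = r, q2 = θ.
polar coordinates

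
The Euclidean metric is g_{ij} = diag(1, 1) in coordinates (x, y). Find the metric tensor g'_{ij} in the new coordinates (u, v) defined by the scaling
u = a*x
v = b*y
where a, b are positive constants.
Invert the transformation: x = u/a, y = v/b
g'_{ij} = (∂x^k/∂x'^i)(∂x^l/∂x'^j) g_{kl}; with g_{kl} = δ_{kl} this is Σ_k (∂x^k/∂x'^i)(∂x^k/∂x'^j).
Jacobian: ∂x/∂u = 1/a, ∂x/∂v = 0, ∂y/∂u = 0, ∂y/∂v = 1/b
g'_{uu} = (1/a)(1/a) + (0)(0) = 1/a^2
g'_{uv} = (1/a)(0) + (0)(1/b) = 0
g'_{vv} = (0)(0) + (1/b)(1/b) = 1/b^2
g'_{ij} = diag(1/a^2, 1/b^2)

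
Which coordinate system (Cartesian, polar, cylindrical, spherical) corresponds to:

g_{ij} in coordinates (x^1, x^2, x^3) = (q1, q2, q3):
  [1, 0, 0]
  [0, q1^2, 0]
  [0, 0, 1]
The line element ds^2 = dq1^2 + q1^2 dq2^2 + dq3^2 is dr^2 + r^2 dθ^2 + dz^2 with q1 = r, q2 = θ, q3 = z.
cylindrical coordinates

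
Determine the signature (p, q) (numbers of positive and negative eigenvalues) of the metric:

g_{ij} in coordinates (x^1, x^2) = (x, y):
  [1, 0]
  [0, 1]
The metric is diagonal, so its eigenvalues are the diagonal entries: 1, 1 (at a generic point, where coordinate-dependent entries are positive).
2 positive, 0 negative.
(2, 0) - Riemannian (positive definite)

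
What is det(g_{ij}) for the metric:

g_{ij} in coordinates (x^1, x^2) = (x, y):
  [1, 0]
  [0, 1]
For a 2×2 metric: det(g) = g_{11}·g_{22} - g_{12}·g_{21}
= (1)·(1) - (0)·(0)
= 1 - 0
det(g) = 1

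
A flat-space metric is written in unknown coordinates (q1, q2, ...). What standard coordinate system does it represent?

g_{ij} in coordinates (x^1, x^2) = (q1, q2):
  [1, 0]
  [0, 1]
All components are constant and the metric is the identity, i.e. orthonormal rectilinear coordinates.
Cartesian (2D) coordinates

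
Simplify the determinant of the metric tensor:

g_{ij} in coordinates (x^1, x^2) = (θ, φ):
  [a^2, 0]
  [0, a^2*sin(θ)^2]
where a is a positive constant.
For a 2×2 metric: det(g) = g_{11}·g_{22} - g_{12}·g_{21}
= (a^2)·(a^2*sin(θ)^2) - (0)·(0)
= a^4*sin(θ)^2 - 0
det(g) = a^4*sin(θ)^2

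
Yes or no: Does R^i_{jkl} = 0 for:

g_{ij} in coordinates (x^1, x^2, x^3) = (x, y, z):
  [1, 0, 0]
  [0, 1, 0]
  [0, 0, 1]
All metric components are constant, so every Christoffel symbol vanishes and R^i_{jkl} = 0.
Yes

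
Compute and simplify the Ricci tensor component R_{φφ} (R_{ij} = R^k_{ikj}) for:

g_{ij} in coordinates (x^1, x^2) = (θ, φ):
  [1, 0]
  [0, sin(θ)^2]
Non-zero Christoffel symbols (Γ^k_{ij} = Γ^k_{ji}):
Γ^θ_{φ φ} = -sin(2*θ)/2
Γ^φ_{θ φ} = 1/tan(θ)
R^θ_{φ θ φ} = ∂_θ Γ^θ_{φ φ} - ∂_φ Γ^θ_{φ θ} + Γ^θ_{θ m} Γ^m_{φ φ} - Γ^θ_{φ m} Γ^m_{φ θ}
  = (-cos(2*θ)) - (0) + (0) - (-cos(θ)^2) = sin(θ)^2
R^φ_{φ φ φ} = 0 (a repeated index in an antisymmetric pair)
R_{φφ} = R^θ_{φ θ φ} + R^φ_{φ φ φ} = (sin(θ)^2) + (0) = sin(θ)^2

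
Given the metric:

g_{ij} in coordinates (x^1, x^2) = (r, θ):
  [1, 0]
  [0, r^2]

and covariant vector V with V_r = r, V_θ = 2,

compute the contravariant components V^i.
Inverse metric (diagonal): g^{rr} = 1, g^{θθ} = 1/r^2
V^i = g^{ij} V_j:
V^r = (1)(r) + (0)(2) = r
V^θ = (0)(r) + (1/r^2)(2) = 2/r^2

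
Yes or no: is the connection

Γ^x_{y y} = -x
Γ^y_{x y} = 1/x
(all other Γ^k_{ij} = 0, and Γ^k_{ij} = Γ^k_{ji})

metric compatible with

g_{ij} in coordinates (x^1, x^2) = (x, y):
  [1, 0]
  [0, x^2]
Using ∇_k g_{ij} = ∂_k g_{ij} - Γ^m_{ki} g_{mj} - Γ^m_{kj} g_{im}:
e.g. ∇_x g_{yy} = (2*x) - (x) - (x) = 0
Every component ∇_k g_{ij} vanishes: the connection is metric compatible.
Yes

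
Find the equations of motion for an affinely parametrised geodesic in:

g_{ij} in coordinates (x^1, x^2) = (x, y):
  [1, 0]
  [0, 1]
Geodesic equation: d^2x^k/dλ^2 + Γ^k_{ij} (dx^i/dλ)(dx^j/dλ) = 0.
All Christoffel symbols vanish, so the geodesics are straight lines:
d^2x/dλ^2 = 0
d^2y/dλ^2 = 0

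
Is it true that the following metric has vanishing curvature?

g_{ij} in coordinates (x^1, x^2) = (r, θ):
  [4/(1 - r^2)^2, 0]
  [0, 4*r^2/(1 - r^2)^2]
Non-zero Christoffel symbols:
Γ^r_{r r} = 2*r/(1 - r^2)
Γ^r_{θ θ} = (r^3 + r)/(r^2 - 1)
Γ^θ_{r θ} = (-r^2 - 1)/(r^3 - r)
Ricci tensor: R_{rr} = -4/(r^2 - 1)^2, R_{rθ} = 0, R_{θθ} = -4*r^2/(r^2 - 1)^2
The Ricci tensor is non-zero, so the Riemann tensor is non-zero: not flat.
No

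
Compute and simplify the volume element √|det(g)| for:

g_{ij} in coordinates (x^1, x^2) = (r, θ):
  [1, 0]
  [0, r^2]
det(g) = r^2
√|det(g)| = r
Volume element: dV = r dr dθ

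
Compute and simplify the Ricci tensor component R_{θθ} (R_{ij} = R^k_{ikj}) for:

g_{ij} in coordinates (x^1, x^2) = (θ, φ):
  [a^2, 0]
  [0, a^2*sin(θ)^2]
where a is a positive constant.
Non-zero Christoffel symbols (Γ^k_{ij} = Γ^k_{ji}):
Γ^θ_{φ φ} = -sin(2*θ)/2
Γ^φ_{θ φ} = 1/tan(θ)
R^θ_{θ θ θ} = 0 (a repeated index in an antisymmetric pair)
R^φ_{θ φ θ} = ∂_φ Γ^φ_{θ θ} - ∂_θ Γ^φ_{θ φ} + Γ^φ_{φ m} Γ^m_{θ θ} - Γ^φ_{θ m} Γ^m_{θ φ}
  = (0) - (-1/sin(θ)^2) + (0) - (1/tan(θ)^2) = 1
R_{θθ} = R^θ_{θ θ θ} + R^φ_{θ φ θ} = (0) + (1) = 1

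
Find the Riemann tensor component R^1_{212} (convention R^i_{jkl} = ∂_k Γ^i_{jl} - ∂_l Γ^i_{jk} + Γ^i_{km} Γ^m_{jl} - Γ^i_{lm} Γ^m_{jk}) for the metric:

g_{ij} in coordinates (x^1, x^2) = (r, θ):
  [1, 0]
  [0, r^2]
Non-zero Christoffel symbols (Γ^k_{ij} = Γ^k_{ji}):
Γ^r_{θ θ} = -r
Γ^θ_{r θ} = 1/r
R^r_{θ r θ} = ∂_r Γ^r_{θ θ} - ∂_θ Γ^r_{θ r} + Γ^r_{r m} Γ^m_{θ θ} - Γ^r_{θ m} Γ^m_{θ r}
  = (-1) - (0) + (0) - (-1) = 0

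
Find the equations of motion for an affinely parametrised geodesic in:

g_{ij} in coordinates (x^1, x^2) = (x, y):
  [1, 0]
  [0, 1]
Geodesic equation: d^2x^k/dλ^2 + Γ^k_{ij} (dx^i/dλ)(dx^j/dλ) = 0.
All Christoffel symbols vanish, so the geodesics are straight lines:
d^2x/dλ^2 = 0
d^2y/dλ^2 = 0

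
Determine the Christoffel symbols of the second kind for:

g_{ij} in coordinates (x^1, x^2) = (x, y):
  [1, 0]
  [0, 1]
Using Γ^k_{ij} = (1/2) g^{km} (∂_i g_{mj} + ∂_j g_{mi} - ∂_m g_{ij}); the metric is diagonal, so only the m = k term contributes.
Every metric component is constant, so all ∂_m g_{ij} = 0 and every Christoffel symbol vanishes.
All Christoffel symbols are zero.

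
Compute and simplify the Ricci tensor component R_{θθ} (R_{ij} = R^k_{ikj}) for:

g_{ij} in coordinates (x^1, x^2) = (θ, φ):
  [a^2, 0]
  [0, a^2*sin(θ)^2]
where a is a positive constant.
Non-zero Christoffel symbols (Γ^k_{ij} = Γ^k_{ji}):
Γ^θ_{φ φ} = -sin(2*θ)/2
Γ^φ_{θ φ} = 1/tan(θ)
R^θ_{θ θ θ} = 0 (a repeated index in an antisymmetric pair)
R^φ_{θ φ θ} = ∂_φ Γ^φ_{θ θ} - ∂_θ Γ^φ_{θ φ} + Γ^φ_{φ m} Γ^m_{θ θ} - Γ^φ_{θ m} Γ^m_{θ φ}
  = (0) - (-1/sin(θ)^2) + (0) - (1/tan(θ)^2) = 1
R_{θθ} = R^θ_{θ θ θ} + R^φ_{θ φ θ} = (0) + (1) = 1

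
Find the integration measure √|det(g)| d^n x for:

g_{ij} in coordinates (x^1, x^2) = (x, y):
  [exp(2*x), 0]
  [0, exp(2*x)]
det(g) = exp(4*x)
√|det(g)| = exp(2*x)
Volume element: dV = exp(2*x) dx dy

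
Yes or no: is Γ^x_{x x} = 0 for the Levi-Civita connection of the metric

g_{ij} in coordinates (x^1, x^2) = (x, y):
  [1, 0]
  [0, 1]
Γ^x_{x x} = (1/2) g^{xx} (∂_x g_{xx} + ∂_x g_{xx} - ∂_x g_{xx}) = (1/2)(1)((0) + (0) - (0)) = 0
This equals the proposed value 0.
Yes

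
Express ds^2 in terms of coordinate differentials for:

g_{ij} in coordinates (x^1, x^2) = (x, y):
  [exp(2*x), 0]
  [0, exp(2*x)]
ds^2 = g_{ij} dx^i dx^j; only the non-zero components contribute.
ds^2 = exp(2*x) dx^2 + exp(2*x) dy^2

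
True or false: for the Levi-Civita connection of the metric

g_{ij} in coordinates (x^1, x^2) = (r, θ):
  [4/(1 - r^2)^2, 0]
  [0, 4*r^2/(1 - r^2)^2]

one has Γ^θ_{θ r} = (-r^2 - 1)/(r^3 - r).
Γ^θ_{θ r} = (1/2) g^{θθ} (∂_θ g_{θr} + ∂_r g_{θθ} - ∂_θ g_{θr}) = (1/2)((1 - r^2)^2/(4*r^2))((0) + (-8*(r^3 + r)/(r^2 - 1)^3) - (0)) = (-r^2 - 1)/(r^3 - r)
This equals the proposed value (-r^2 - 1)/(r^3 - r).
True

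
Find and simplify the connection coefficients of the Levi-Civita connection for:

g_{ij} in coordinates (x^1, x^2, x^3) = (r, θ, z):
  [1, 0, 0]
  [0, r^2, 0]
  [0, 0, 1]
Using Γ^k_{ij} = (1/2) g^{km} (∂_i g_{mj} + ∂_j g_{mi} - ∂_m g_{ij}); the metric is diagonal, so only the m = k term contributes.
Non-zero symbols (using the symmetry Γ^k_{ij} = Γ^k_{ji}):
Γ^r_{θ θ} = (1/2) g^{rr} (∂_θ g_{rθ} + ∂_θ g_{rθ} - ∂_r g_{θθ}) = (1/2)(1)((0) + (0) - (2*r)) = -r
Γ^θ_{r θ} = (1/2) g^{θθ} (∂_r g_{θθ} + ∂_θ g_{θr} - ∂_θ g_{rθ}) = (1/2)(1/r^2)((2*r) + (0) - (0)) = 1/r
All other Christoffel symbols are zero.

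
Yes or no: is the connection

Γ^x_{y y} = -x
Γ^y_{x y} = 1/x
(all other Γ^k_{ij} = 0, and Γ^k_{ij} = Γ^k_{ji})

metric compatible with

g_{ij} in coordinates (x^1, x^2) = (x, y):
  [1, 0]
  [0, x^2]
Using ∇_k g_{ij} = ∂_k g_{ij} - Γ^m_{ki} g_{mj} - Γ^m_{kj} g_{im}:
e.g. ∇_x g_{yy} = (2*x) - (x) - (x) = 0
Every component ∇_k g_{ij} vanishes: the connection is metric compatible.
Yes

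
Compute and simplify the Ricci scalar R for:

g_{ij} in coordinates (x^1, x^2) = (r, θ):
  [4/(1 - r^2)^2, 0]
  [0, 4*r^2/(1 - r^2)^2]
Non-zero Christoffel symbols (Γ^k_{ij} = Γ^k_{ji}):
Γ^r_{r r} = 2*r/(1 - r^2)
Γ^r_{θ θ} = (r^3 + r)/(r^2 - 1)
Γ^θ_{r θ} = (-r^2 - 1)/(r^3 - r)
Ricci tensor (R_{ij} = R^k_{ikj}): R_{rr} = -4/(r^2 - 1)^2, R_{rθ} = 0, R_{θθ} = -4*r^2/(r^2 - 1)^2
Inverse metric: g^{rr} = (1 - r^2)^2/4, g^{θθ} = (1 - r^2)^2/(4*r^2)
R = g^{ij} R_{ij} = ((1 - r^2)^2/4)(-4/(r^2 - 1)^2) + ((1 - r^2)^2/(4*r^2))(-4*r^2/(r^2 - 1)^2) = -2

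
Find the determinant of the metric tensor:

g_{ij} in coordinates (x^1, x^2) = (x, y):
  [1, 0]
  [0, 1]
For a 2×2 metric: det(g) = g_{11}·g_{22} - g_{12}·g_{21}
= (1)·(1) - (0)·(0)
= 1 - 0
det(g) = 1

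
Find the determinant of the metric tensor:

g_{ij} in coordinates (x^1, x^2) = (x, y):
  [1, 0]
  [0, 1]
For a 2×2 metric: det(g) = g_{11}·g_{22} - g_{12}·g_{21}
= (1)·(1) - (0)·(0)
= 1 - 0
det(g) = 1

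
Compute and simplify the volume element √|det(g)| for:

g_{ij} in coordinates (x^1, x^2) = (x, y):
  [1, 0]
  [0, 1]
det(g) = 1
√|det(g)| = 1
Volume element: dV = 1 dx dy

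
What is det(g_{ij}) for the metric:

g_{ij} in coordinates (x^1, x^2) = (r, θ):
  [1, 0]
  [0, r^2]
For a 2×2 metric: det(g) = g_{11}·g_{22} - g_{12}·g_{21}
= (1)·(r^2) - (0)·(0)
= r^2 - 0
det(g) = r^2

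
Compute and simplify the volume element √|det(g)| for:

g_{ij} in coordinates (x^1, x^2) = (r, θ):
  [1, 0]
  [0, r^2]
det(g) = r^2
√|det(g)| = r
Volume element: dV = r dr dθ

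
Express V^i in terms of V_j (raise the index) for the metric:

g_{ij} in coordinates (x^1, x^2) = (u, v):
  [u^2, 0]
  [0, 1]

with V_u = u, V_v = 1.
Inverse metric (diagonal): g^{uu} = 1/u^2, g^{vv} = 1
V^i = g^{ij} V_j:
V^u = (1/u^2)(u) + (0)(1) = 1/u
V^v = (0)(u) + (1)(1) = 1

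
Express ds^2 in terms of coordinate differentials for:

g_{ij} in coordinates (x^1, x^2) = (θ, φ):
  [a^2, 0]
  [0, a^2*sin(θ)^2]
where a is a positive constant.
ds^2 = g_{ij} dx^i dx^j; only the non-zero components contribute.
ds^2 = a^2 dθ^2 + a^2*sin(θ)^2 dφ^2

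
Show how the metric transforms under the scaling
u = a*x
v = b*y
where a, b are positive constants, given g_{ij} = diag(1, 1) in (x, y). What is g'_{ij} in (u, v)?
Invert the transformation: x = u/a, y = v/b
g'_{ij} = (∂x^k/∂x'^i)(∂x^l/∂x'^j) g_{kl}; with g_{kl} = δ_{kl} this is Σ_k (∂x^k/∂x'^i)(∂x^k/∂x'^j).
Jacobian: ∂x/∂u = 1/a, ∂x/∂v = 0, ∂y/∂u = 0, ∂y/∂v = 1/b
g'_{uu} = (1/a)(1/a) + (0)(0) = 1/a^2
g'_{uv} = (1/a)(0) + (0)(1/b) = 0
g'_{vv} = (0)(0) + (1/b)(1/b) = 1/b^2
g'_{ij} = diag(1/a^2, 1/b^2)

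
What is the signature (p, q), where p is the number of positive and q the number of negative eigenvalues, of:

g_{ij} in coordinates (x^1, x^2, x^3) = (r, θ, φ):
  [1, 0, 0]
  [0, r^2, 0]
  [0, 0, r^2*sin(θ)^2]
The metric is diagonal, so its eigenvalues are the diagonal entries: 1, r^2, r^2*sin(θ)^2 (at a generic point, where coordinate-dependent entries are positive).
3 positive, 0 negative.
(3, 0) - Riemannian (positive definite)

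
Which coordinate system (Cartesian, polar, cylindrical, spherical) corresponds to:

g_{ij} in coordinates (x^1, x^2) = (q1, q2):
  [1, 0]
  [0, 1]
All components are constant and the metric is the identity, i.e. orthonormal rectilinear coordinates.
Cartesian (2D) coordinates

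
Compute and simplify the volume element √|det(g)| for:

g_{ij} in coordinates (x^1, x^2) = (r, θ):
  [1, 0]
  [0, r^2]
det(g) = r^2
√|det(g)| = r
Volume element: dV = r dr dθ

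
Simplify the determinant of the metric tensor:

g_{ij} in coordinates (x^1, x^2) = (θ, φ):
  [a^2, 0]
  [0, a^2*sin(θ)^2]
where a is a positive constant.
For a 2×2 metric: det(g) = g_{11}·g_{22} - g_{12}·g_{21}
= (a^2)·(a^2*sin(θ)^2) - (0)·(0)
= a^4*sin(θ)^2 - 0
det(g) = a^4*sin(θ)^2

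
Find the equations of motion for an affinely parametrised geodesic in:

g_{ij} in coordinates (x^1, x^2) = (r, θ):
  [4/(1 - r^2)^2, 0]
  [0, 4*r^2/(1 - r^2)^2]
Geodesic equation: d^2x^k/dλ^2 + Γ^k_{ij} (dx^i/dλ)(dx^j/dλ) = 0.
Non-zero Christoffel symbols:
Γ^r_{r r} = 2*r/(1 - r^2)
Γ^r_{θ θ} = (r^3 + r)/(r^2 - 1)
Γ^θ_{r θ} = (-r^2 - 1)/(r^3 - r)
Substituting (the symmetric pair Γ^k_{ij}, Γ^k_{ji} combines into a factor 2):
d^2r/dλ^2 + (2*r/(1 - r^2)) (dr/dλ)^2 + ((r^3 + r)/(r^2 - 1)) (dθ/dλ)^2 = 0
d^2θ/dλ^2 + ((-2*r^2 - 2)/(r^3 - r)) (dr/dλ)(dθ/dλ) = 0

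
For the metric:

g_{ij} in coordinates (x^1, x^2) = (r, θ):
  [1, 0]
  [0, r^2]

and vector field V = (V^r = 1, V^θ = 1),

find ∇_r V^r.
Non-zero Christoffel symbols:
Γ^r_{θ θ} = -r
Γ^θ_{r θ} = 1/r
∇_r V^r = ∂_r V^r + Γ^r_{r j} V^j
  = (0) + (0)(1) + (0)(1)
  = 0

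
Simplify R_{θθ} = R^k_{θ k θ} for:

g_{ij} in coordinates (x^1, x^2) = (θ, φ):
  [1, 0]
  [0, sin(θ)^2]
Non-zero Christoffel symbols (Γ^k_{ij} = Γ^k_{ji}):
Γ^θ_{φ φ} = -sin(2*θ)/2
Γ^φ_{θ φ} = 1/tan(θ)
R^θ_{θ θ θ} = 0 (a repeated index in an antisymmetric pair)
R^φ_{θ φ θ} = ∂_φ Γ^φ_{θ θ} - ∂_θ Γ^φ_{θ φ} + Γ^φ_{φ m} Γ^m_{θ θ} - Γ^φ_{θ m} Γ^m_{θ φ}
  = (0) - (-1/sin(θ)^2) + (0) - (1/tan(θ)^2) = 1
R_{θθ} = R^θ_{θ θ θ} + R^φ_{θ φ θ} = (0) + (1) = 1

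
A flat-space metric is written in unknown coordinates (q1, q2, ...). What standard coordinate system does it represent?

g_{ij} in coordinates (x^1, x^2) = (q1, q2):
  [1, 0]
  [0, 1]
All components are constant and the metric is the identity, i.e. orthonormal rectilinear coordinates.
Cartesian (2D) coordinates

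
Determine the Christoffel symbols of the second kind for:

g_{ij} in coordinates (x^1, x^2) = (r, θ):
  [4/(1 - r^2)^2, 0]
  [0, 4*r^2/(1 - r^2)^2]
Using Γ^k_{ij} = (1/2) g^{km} (∂_i g_{mj} + ∂_j g_{mi} - ∂_m g_{ij}); the metric is diagonal, so only the m = k term contributes.
Non-zero symbols (using the symmetry Γ^k_{ij} = Γ^k_{ji}):
Γ^r_{r r} = (1/2) g^{rr} (∂_r g_{rr} + ∂_r g_{rr} - ∂_r g_{rr}) = (1/2)((1 - r^2)^2/4)((16*r/(1 - r^2)^3) + (16*r/(1 - r^2)^3) - (16*r/(1 - r^2)^3)) = 2*r/(1 - r^2)
Γ^r_{θ θ} = (1/2) g^{rr} (∂_θ g_{rθ} + ∂_θ g_{rθ} - ∂_r g_{θθ}) = (1/2)((1 - r^2)^2/4)((0) + (0) - (-8*(r^3 + r)/(r^2 - 1)^3)) = (r^3 + r)/(r^2 - 1)
Γ^θ_{r θ} = (1/2) g^{θθ} (∂_r g_{θθ} + ∂_θ g_{θr} - ∂_θ g_{rθ}) = (1/2)((1 - r^2)^2/(4*r^2))((-8*(r^3 + r)/(r^2 - 1)^3) + (0) - (0)) = (-r^2 - 1)/(r^3 - r)
All other Christoffel symbols are zero.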